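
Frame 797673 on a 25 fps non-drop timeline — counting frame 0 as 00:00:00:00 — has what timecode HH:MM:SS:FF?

797673 ÷ 25 = 31906 full seconds, remainder 23 frames.
31906 s = 8 h 51 min 46 s.
Timecode: 08:51:46:23.

08:51:46:23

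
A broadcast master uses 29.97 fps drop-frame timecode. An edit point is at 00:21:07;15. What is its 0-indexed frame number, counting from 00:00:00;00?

37987

As if non-drop at 30 labels/s: (0 × 3600 + 21 × 60 + 7) × 30 + 15 = 38025.
Minute boundaries passed: 21; those not divisible by 10: 21 − 2 = 19; dropped labels = 2 × 19 = 38.
Actual frame index = 38025 − 38 = 37987.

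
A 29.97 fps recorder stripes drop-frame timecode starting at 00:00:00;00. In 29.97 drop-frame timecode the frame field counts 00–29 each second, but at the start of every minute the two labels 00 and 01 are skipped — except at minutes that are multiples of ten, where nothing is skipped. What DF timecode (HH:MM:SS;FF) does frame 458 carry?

Each 10-minute DF block holds 10 × 60 × 30 − 9 × 2 = 17982 frames. 458 ÷ 17982 → 0 full blocks, remainder 458.
Within the partial block the first minute is 1800 frames and each further minute 1798, so 0 further minute boundaries passed. Total skipped labels = 18 × 0 + 2 × 0 = 0.
Non-drop label index = 458 + 0 = 458; at 30 labels/s that is 00:00:15:08, i.e. DF 00:00:15;08.

00:00:15;08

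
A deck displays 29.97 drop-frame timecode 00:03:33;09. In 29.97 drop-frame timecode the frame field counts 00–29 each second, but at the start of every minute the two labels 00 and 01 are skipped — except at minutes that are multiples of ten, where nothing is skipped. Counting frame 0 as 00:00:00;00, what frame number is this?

As if non-drop at 30 labels/s: (0 × 3600 + 3 × 60 + 33) × 30 + 9 = 6399.
Minute boundaries passed: 3; those not divisible by 10: 3 − 0 = 3; dropped labels = 2 × 3 = 6.
Actual frame index = 6399 − 6 = 6393.

6393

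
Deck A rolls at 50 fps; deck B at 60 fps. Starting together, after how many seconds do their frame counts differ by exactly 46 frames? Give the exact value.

The gap grows by |60 − 50| = 10 frames per second.
Time for a 46-frame gap: 46 ÷ (10) = 4.6 s.

4.6 seconds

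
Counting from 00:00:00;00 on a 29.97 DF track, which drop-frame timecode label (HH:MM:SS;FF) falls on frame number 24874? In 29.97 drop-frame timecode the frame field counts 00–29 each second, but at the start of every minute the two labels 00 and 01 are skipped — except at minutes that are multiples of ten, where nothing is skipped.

Ten DF minutes hold 17982 frames, so frame 24874 lies in block 1 (frames 17982–35963) with 6892 frames into that block.
The block's first minute is 1800 frames and the rest 1798 each; 6892 frames reaches minute 3, so 1 × 18 + 3 × 2 = 24 labels have been skipped so far.
Adding those back, label number 24874 + 24 = 24898 at 30 labels/s is 829 s + 28 f = 0 h 13 min 49 s frame 28, i.e. 00:13:49;28.

00:13:49;28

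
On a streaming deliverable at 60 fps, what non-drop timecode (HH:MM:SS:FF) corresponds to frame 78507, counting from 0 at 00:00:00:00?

00:21:48:27

78507 ÷ 60 = 1308 full seconds, remainder 27 frames.
1308 s = 0 h 21 min 48 s.
Timecode: 00:21:48:27.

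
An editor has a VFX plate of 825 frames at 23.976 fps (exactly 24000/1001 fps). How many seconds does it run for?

34.409375 seconds

Running time = 825 / (24000/1001) = 34.409375 s.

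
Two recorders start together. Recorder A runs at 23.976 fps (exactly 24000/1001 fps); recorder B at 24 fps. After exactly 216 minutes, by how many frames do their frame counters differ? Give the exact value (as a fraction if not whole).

216 min = 12960 s.
A emits 24000/1001 × 12960 = 311040000/1001 frames; B emits 24 × 12960 = 311040.
Difference = 311040/1001 frames (≈ 310.7293); B is ahead of A.

311040/1001 frames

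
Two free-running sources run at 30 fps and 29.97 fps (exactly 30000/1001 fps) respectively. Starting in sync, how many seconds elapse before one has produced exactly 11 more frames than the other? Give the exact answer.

The gap grows by |30000/1001 − 30| = 30/1001 frames per second.
Time for a 11-frame gap: 11 ÷ (30/1001) = 11011/30 s.

11011/30 seconds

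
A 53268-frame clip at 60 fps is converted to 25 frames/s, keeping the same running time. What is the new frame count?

Target frames = source frames × (target rate / source rate) = 53268 × (25)/(60) = 53268 × 5/12 = 22195.

22195 frames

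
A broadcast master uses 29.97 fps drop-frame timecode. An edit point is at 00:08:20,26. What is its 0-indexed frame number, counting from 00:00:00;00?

Complete 10-minute blocks: 0, each 17982 frames → 0.
Remaining 8 whole minutes in the current block: 1800 + 7 × 1798 = 14386 frames.
Within the current minute: 20 × 30 + 26 − 2 = 624 (labels ;00/;01 skipped at this minute). Total = 0 + 14386 + 624 = 15010.

15010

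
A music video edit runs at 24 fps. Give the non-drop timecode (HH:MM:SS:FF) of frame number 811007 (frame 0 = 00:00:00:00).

09:23:11:23

811007 ÷ 24 = 33791 full seconds, remainder 23 frames.
33791 s = 9 h 23 min 11 s.
Timecode: 09:23:11:23.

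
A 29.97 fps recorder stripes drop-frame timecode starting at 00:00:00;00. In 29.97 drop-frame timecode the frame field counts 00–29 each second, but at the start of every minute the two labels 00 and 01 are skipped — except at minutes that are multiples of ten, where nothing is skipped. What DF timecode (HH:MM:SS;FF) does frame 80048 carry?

00:44:30;28

Ten DF minutes hold 17982 frames, so frame 80048 lies in block 4 (frames 71928–89909) with 8120 frames into that block.
The block's first minute is 1800 frames and the rest 1798 each; 8120 frames reaches minute 4, so 4 × 18 + 4 × 2 = 80 labels have been skipped so far.
Adding those back, label number 80048 + 80 = 80128 at 30 labels/s is 2670 s + 28 f = 0 h 44 min 30 s frame 28, i.e. 00:44:30;28.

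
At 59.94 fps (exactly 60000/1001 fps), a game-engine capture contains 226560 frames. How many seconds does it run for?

Running time = 226560 / (60000/1001) = 3779.776 s.

3779.776 seconds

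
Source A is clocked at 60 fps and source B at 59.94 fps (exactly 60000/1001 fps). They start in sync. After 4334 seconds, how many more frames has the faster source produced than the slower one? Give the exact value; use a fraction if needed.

A emits 60 × 4334 = 260040 frames; B emits 60000/1001 × 4334 = 23640000/91.
Difference = 23640/91 frames (≈ 259.7802); B is behind A.

23640/91 frames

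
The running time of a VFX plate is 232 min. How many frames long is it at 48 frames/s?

232 min = 13920 s.
Frames = 13920 × 48 = 668160.

668160 frames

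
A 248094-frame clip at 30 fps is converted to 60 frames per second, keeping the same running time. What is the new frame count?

496188 frames

Frames at target rate = 248094 × (60) / (30) = 496188.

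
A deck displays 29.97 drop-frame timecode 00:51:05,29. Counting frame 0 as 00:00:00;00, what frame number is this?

Complete 10-minute blocks: 5, each 17982 frames → 89910.
Remaining 1 whole minute in the current block: 1800 + 0 × 1798 = 1800 frames.
Within the current minute: 5 × 30 + 29 − 2 = 177 (labels ;00/;01 skipped at this minute). Total = 89910 + 1800 + 177 = 91887.

91887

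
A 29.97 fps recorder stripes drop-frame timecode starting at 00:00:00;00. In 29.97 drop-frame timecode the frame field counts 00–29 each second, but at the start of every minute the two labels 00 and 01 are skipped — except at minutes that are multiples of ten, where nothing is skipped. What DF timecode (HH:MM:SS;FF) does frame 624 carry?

Ten DF minutes hold 17982 frames, so frame 624 lies in block 0 (frames 0–17981) with 624 frames into that block.
The block's first minute is 1800 frames and the rest 1798 each; 624 frames reaches minute 0, so 0 × 18 + 0 × 2 = 0 labels have been skipped so far.
Adding those back, label number 624 + 0 = 624 at 30 labels/s is 20 s + 24 f = 0 h 0 min 20 s frame 24, i.e. 00:00:20;24.

00:00:20;24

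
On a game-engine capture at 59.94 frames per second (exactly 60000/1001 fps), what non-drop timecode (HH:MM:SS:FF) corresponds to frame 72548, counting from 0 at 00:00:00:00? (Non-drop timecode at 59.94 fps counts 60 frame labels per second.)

00:20:09:08

72548 ÷ 60 = 1209 full seconds, remainder 8 frames.
1209 s = 0 h 20 min 9 s.
Timecode: 00:20:09:08.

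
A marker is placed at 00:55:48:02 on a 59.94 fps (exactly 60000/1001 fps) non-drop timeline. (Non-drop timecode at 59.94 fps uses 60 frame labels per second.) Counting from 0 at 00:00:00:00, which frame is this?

frame 200882

Total seconds to the label: (0 × 3600 + 55 × 60 + 48) = 3348.
Frame index = 3348 × 60 + 2 = 200882.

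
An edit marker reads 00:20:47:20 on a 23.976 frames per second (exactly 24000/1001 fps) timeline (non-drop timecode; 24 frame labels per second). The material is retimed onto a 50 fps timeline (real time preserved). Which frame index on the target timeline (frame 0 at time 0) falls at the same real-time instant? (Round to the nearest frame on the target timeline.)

Source frame index: (0×3600 + 20×60 + 47) × 24 + 20 = 29948.
Real time: 29948 / (24000/1001) = 7494487/6000 s.
Target frame: (7494487/6000) × (50) = 7494487/120 ≈ 62454.058 → 62454.

frame 62454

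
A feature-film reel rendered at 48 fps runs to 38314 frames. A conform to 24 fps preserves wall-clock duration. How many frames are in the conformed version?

19157 frames

Target frames = source frames × (target rate / source rate) = 38314 × (24)/(48) = 38314 × 1/2 = 19157.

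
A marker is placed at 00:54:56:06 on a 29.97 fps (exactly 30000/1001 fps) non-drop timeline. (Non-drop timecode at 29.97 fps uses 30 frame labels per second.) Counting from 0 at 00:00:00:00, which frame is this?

98886

Total seconds to the label: (0 × 3600 + 54 × 60 + 56) = 3296.
Frame index = 3296 × 30 + 6 = 98886.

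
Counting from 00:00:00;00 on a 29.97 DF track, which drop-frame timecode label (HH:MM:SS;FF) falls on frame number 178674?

Ten DF minutes hold 17982 frames, so frame 178674 lies in block 9 (frames 161838–179819) with 16836 frames into that block.
The block's first minute is 1800 frames and the rest 1798 each; 16836 frames reaches minute 9, so 9 × 18 + 9 × 2 = 180 labels have been skipped so far.
Adding those back, label number 178674 + 180 = 178854 at 30 labels/s is 5961 s + 24 f = 1 h 39 min 21 s frame 24, i.e. 01:39:21;24.

01:39:21;24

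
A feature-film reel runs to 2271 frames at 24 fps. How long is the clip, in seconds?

Running time = 2271 / (24) = 94.625 s.

94.625 seconds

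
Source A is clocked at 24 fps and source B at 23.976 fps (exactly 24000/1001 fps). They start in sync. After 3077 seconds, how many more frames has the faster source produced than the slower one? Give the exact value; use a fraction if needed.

73848/1001 frames

A emits 24 × 3077 = 73848 frames; B emits 24000/1001 × 3077 = 73848000/1001.
Difference = 73848/1001 frames (≈ 73.7742); B is behind A.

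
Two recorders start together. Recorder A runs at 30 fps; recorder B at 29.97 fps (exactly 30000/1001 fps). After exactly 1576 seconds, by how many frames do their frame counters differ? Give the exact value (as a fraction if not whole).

A emits 30 × 1576 = 47280 frames; B emits 30000/1001 × 1576 = 47280000/1001.
Difference = 47280/1001 frames (≈ 47.2328); B is behind A.

47280/1001 frames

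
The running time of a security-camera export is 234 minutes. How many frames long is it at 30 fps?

421200 frames

234 min = 14040 s.
Frames = 14040 × 30 = 421200.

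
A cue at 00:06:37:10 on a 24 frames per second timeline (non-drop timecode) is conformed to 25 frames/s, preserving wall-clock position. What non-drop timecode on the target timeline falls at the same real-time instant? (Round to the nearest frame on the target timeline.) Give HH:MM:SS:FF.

00:06:37:10

Source frame index: (0×3600 + 6×60 + 37) × 24 + 10 = 9538.
Real time: 9538 / (24) = 4769/12 s.
Target frame: (4769/12) × (25) = 119225/12 ≈ 9935.417 → 9935.
At 25 labels/s: frame 9935 → 00:06:37:10.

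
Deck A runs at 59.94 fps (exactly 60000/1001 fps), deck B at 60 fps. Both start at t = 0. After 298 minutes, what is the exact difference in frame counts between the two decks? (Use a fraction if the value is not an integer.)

298 min = 17880 s.
A emits 60000/1001 × 17880 = 1072800000/1001 frames; B emits 60 × 17880 = 1072800.
Difference = 1072800/1001 frames (≈ 1071.7283); B is ahead of A.

1072800/1001 frames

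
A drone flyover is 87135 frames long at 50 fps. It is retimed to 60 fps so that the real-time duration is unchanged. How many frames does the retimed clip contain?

Target frames = source frames × (target rate / source rate) = 87135 × (60)/(50) = 87135 × 6/5 = 104562.

104562 frames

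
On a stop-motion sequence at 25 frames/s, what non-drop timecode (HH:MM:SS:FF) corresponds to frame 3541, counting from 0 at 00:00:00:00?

3541 ÷ 25 = 141 full seconds, remainder 16 frames.
141 s = 0 h 2 min 21 s.
Timecode: 00:02:21:16.

00:02:21:16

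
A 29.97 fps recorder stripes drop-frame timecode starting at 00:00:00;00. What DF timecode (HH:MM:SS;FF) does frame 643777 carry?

05:58:00;23

Ten DF minutes hold 17982 frames, so frame 643777 lies in block 35 (frames 629370–647351) with 14407 frames into that block.
The block's first minute is 1800 frames and the rest 1798 each; 14407 frames reaches minute 8, so 35 × 18 + 8 × 2 = 646 labels have been skipped so far.
Adding those back, label number 643777 + 646 = 644423 at 30 labels/s is 21480 s + 23 f = 5 h 58 min 0 s frame 23, i.e. 05:58:00;23.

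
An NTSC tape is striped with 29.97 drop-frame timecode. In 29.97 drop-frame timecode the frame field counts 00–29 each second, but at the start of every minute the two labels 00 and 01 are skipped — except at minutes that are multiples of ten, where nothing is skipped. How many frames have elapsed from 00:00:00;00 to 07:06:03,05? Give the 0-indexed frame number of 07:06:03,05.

766127

Complete 10-minute blocks: 42, each 17982 frames → 755244.
Remaining 6 whole minutes in the current block: 1800 + 5 × 1798 = 10790 frames.
Within the current minute: 3 × 30 + 5 − 2 = 93 (labels ;00/;01 skipped at this minute). Total = 755244 + 10790 + 93 = 766127.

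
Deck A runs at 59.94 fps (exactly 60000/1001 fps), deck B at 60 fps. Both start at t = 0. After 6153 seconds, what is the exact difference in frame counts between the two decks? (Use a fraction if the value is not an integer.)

52740/143 frames

A emits 60000/1001 × 6153 = 52740000/143 frames; B emits 60 × 6153 = 369180.
Difference = 52740/143 frames (≈ 368.8112); B is ahead of A.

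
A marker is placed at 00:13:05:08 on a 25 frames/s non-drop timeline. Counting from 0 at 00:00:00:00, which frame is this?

Total seconds to the label: (0 × 3600 + 13 × 60 + 5) = 785.
Frame index = 785 × 25 + 8 = 19633.

19633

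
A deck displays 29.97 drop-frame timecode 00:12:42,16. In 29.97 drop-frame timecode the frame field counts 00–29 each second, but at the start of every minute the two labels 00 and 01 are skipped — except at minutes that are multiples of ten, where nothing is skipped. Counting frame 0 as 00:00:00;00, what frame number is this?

Complete 10-minute blocks: 1, each 17982 frames → 17982.
Remaining 2 whole minutes in the current block: 1800 + 1 × 1798 = 3598 frames.
Within the current minute: 42 × 30 + 16 − 2 = 1274 (labels ;00/;01 skipped at this minute). Total = 17982 + 3598 + 1274 = 22854.

22854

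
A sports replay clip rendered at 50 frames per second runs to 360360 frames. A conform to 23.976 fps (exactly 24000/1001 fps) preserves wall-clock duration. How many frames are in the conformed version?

Target frames = source frames × (target rate / source rate) = 360360 × (24000/1001)/(50) = 360360 × 480/1001 = 172800.

172800 frames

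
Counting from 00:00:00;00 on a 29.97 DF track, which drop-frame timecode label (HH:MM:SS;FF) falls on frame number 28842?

00:16:02;12

Each 10-minute DF block holds 10 × 60 × 30 − 9 × 2 = 17982 frames. 28842 ÷ 17982 → 1 full block, remainder 10860.
Within the partial block the first minute is 1800 frames and each further minute 1798, so 6 further minute boundaries passed. Total skipped labels = 18 × 1 + 2 × 6 = 30.
Non-drop label index = 28842 + 30 = 28872; at 30 labels/s that is 00:16:02:12, i.e. DF 00:16:02;12.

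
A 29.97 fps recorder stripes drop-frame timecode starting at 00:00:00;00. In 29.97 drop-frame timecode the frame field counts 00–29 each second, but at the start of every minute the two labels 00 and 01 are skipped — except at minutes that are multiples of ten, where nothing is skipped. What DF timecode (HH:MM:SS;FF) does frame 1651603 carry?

Ten DF minutes hold 17982 frames, so frame 1651603 lies in block 91 (frames 1636362–1654343) with 15241 frames into that block.
The block's first minute is 1800 frames and the rest 1798 each; 15241 frames reaches minute 8, so 91 × 18 + 8 × 2 = 1654 labels have been skipped so far.
Adding those back, label number 1651603 + 1654 = 1653257 at 30 labels/s is 55108 s + 17 f = 15 h 18 min 28 s frame 17, i.e. 15:18:28;17.

15:18:28;17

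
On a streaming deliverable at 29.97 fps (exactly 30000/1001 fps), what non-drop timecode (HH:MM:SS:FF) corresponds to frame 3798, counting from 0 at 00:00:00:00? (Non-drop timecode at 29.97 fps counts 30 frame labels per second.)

00:02:06:18

3798 ÷ 30 = 126 full seconds, remainder 18 frames.
126 s = 0 h 2 min 6 s.
Timecode: 00:02:06:18.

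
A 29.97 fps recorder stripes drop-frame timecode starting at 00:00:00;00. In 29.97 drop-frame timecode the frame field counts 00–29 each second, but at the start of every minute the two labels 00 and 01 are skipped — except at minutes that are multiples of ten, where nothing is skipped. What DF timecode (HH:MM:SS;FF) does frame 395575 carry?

Each 10-minute DF block holds 10 × 60 × 30 − 9 × 2 = 17982 frames. 395575 ÷ 17982 → 21 full blocks, remainder 17953.
Within the partial block the first minute is 1800 frames and each further minute 1798, so 9 further minute boundaries passed. Total skipped labels = 18 × 21 + 2 × 9 = 396.
Non-drop label index = 395575 + 396 = 395971; at 30 labels/s that is 03:39:59:01, i.e. DF 03:39:59;01.

03:39:59;01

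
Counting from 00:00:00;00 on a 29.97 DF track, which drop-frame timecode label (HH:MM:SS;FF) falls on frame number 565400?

Ten DF minutes hold 17982 frames, so frame 565400 lies in block 31 (frames 557442–575423) with 7958 frames into that block.
The block's first minute is 1800 frames and the rest 1798 each; 7958 frames reaches minute 4, so 31 × 18 + 4 × 2 = 566 labels have been skipped so far.
Adding those back, label number 565400 + 566 = 565966 at 30 labels/s is 18865 s + 16 f = 5 h 14 min 25 s frame 16, i.e. 05:14:25;16.

05:14:25;16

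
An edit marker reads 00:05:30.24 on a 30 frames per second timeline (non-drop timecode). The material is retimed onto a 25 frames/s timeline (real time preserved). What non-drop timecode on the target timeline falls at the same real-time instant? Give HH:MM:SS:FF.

00:05:30:20

Source frame index: (0×3600 + 5×60 + 30) × 30 + 24 = 9924.
Real time: 9924 / (30) = 1654/5 s.
Target frame: (1654/5) × (25) = 8270.
At 25 labels/s: frame 8270 → 00:05:30:20.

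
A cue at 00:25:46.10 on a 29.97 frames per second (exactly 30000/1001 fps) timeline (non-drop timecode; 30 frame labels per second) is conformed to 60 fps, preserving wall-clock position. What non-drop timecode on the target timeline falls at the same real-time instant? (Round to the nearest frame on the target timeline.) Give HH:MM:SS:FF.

00:25:47:53

Source frame index: (0×3600 + 25×60 + 46) × 30 + 10 = 46390.
Real time: 46390 / (30000/1001) = 4643639/3000 s.
Target frame: (4643639/3000) × (60) = 4643639/50 ≈ 92872.780 → 92873.
At 60 labels/s: frame 92873 → 00:25:47:53.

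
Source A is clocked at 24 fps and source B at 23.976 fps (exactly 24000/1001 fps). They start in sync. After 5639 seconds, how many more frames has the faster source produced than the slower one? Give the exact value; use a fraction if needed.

A emits 24 × 5639 = 135336 frames; B emits 24000/1001 × 5639 = 135336000/1001.
Difference = 135336/1001 frames (≈ 135.2008); B is behind A.

135336/1001 frames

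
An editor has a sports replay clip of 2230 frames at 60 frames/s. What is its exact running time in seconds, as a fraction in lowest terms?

223/6 seconds

Running time = 2230 ÷ (60) = 2230 × 1/60 = 223/6 s.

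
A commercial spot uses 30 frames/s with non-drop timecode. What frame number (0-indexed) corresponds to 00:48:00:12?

Total seconds to the label: (0 × 3600 + 48 × 60 + 0) = 2880.
Frame index = 2880 × 30 + 12 = 86412.

frame 86412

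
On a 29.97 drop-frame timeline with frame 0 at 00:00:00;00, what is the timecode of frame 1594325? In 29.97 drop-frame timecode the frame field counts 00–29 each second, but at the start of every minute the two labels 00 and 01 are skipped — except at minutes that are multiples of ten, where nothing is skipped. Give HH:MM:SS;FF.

Ten DF minutes hold 17982 frames, so frame 1594325 lies in block 88 (frames 1582416–1600397) with 11909 frames into that block.
The block's first minute is 1800 frames and the rest 1798 each; 11909 frames reaches minute 6, so 88 × 18 + 6 × 2 = 1596 labels have been skipped so far.
Adding those back, label number 1594325 + 1596 = 1595921 at 30 labels/s is 53197 s + 11 f = 14 h 46 min 37 s frame 11, i.e. 14:46:37;11.

14:46:37;11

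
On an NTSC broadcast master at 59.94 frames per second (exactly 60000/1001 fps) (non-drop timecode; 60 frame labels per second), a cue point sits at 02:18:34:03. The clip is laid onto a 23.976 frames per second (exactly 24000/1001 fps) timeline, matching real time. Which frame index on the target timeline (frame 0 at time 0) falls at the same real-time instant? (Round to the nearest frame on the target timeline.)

frame 199537

Source frame index: (2×3600 + 18×60 + 34) × 60 + 3 = 498843.
Real time: 498843 / (60000/1001) = 166447281/20000 s.
Target frame: (166447281/20000) × (24000/1001) = 997686/5 ≈ 199537.200 → 199537.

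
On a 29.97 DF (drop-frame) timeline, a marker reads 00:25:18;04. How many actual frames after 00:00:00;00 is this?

45498

Complete 10-minute blocks: 2, each 17982 frames → 35964.
Remaining 5 whole minutes in the current block: 1800 + 4 × 1798 = 8992 frames.
Within the current minute: 18 × 30 + 4 − 2 = 542 (labels ;00/;01 skipped at this minute). Total = 35964 + 8992 + 542 = 45498.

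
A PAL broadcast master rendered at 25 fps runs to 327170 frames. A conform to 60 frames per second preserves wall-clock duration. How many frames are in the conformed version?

785208 frames

Target frames = source frames × (target rate / source rate) = 327170 × (60)/(25) = 327170 × 12/5 = 785208.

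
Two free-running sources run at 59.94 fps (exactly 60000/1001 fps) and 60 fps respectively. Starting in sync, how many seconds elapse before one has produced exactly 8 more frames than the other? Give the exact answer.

The gap grows by |60 − 60000/1001| = 60/1001 frames per second.
Time for a 8-frame gap: 8 ÷ (60/1001) = 2002/15 s.

2002/15 seconds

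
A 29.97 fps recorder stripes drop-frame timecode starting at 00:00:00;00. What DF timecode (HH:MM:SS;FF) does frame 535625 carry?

04:57:52;01

Ten DF minutes hold 17982 frames, so frame 535625 lies in block 29 (frames 521478–539459) with 14147 frames into that block.
The block's first minute is 1800 frames and the rest 1798 each; 14147 frames reaches minute 7, so 29 × 18 + 7 × 2 = 536 labels have been skipped so far.
Adding those back, label number 535625 + 536 = 536161 at 30 labels/s is 17872 s + 1 f = 4 h 57 min 52 s frame 1, i.e. 04:57:52;01.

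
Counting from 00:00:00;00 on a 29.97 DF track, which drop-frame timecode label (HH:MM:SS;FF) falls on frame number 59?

00:00:01;29

Each 10-minute DF block holds 10 × 60 × 30 − 9 × 2 = 17982 frames. 59 ÷ 17982 → 0 full blocks, remainder 59.
Within the partial block the first minute is 1800 frames and each further minute 1798, so 0 further minute boundaries passed. Total skipped labels = 18 × 0 + 2 × 0 = 0.
Non-drop label index = 59 + 0 = 59; at 30 labels/s that is 00:00:01:29, i.e. DF 00:00:01;29.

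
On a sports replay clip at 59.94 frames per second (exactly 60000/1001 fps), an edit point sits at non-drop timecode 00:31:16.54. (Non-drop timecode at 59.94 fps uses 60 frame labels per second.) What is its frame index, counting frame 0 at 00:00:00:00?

frame 112614

Total seconds to the label: (0 × 3600 + 31 × 60 + 16) = 1876.
Frame index = 1876 × 60 + 54 = 112614.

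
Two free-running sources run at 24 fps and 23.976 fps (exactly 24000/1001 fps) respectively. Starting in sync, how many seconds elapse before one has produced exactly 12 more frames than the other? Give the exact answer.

500.5 seconds

The gap grows by |24000/1001 − 24| = 24/1001 frames per second.
Time for a 12-frame gap: 12 ÷ (24/1001) = 500.5 s.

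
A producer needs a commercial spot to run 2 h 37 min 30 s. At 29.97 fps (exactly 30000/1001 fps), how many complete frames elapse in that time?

283216 frames

2 h 37 min 30 s = 9450 s.
Frames = 9450 × 30000/1001 = 40500000/143 ≈ 283216.7832.
Complete frames: 283216.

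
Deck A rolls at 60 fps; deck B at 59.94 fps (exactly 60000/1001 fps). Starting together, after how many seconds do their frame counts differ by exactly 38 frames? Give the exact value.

19019/30 seconds

The gap grows by |60000/1001 − 60| = 60/1001 frames per second.
Time for a 38-frame gap: 38 ÷ (60/1001) = 19019/30 s.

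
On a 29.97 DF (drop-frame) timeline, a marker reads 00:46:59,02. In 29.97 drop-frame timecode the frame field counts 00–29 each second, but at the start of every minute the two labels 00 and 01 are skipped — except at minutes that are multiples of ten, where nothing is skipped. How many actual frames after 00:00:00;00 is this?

84488

As if non-drop at 30 labels/s: (0 × 3600 + 46 × 60 + 59) × 30 + 2 = 84572.
Minute boundaries passed: 46; those not divisible by 10: 46 − 4 = 42; dropped labels = 2 × 42 = 84.
Actual frame index = 84572 − 84 = 84488.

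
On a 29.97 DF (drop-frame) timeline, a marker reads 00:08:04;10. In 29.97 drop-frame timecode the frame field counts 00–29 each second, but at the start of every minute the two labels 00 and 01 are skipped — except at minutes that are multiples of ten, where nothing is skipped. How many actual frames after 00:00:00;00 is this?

As if non-drop at 30 labels/s: (0 × 3600 + 8 × 60 + 4) × 30 + 10 = 14530.
Minute boundaries passed: 8; those not divisible by 10: 8 − 0 = 8; dropped labels = 2 × 8 = 16.
Actual frame index = 14530 − 16 = 14514.

14514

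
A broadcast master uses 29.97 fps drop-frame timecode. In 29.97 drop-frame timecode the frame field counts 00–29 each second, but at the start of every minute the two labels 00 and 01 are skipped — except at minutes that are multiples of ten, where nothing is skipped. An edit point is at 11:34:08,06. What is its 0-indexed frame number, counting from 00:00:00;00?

Complete 10-minute blocks: 69, each 17982 frames → 1240758.
Remaining 4 whole minutes in the current block: 1800 + 3 × 1798 = 7194 frames.
Within the current minute: 8 × 30 + 6 − 2 = 244 (labels ;00/;01 skipped at this minute). Total = 1240758 + 7194 + 244 = 1248196.

1248196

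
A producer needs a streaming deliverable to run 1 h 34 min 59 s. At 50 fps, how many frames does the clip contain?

1 h 34 min 59 s = 5699 s.
Frames = 5699 × 50 = 284950.

284950 frames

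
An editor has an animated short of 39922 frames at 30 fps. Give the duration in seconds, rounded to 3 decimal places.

Running time = 39922 × 1/30 = 19961/15 s ≈ 1330.733 s.

1330.733 seconds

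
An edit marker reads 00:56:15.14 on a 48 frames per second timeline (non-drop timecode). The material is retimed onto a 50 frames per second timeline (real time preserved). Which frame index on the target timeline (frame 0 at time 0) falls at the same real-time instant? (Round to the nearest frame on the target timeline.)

frame 168765

Source frame index: (0×3600 + 56×60 + 15) × 48 + 14 = 162014.
Real time: 162014 / (48) = 81007/24 s.
Target frame: (81007/24) × (50) = 2025175/12 ≈ 168764.583 → 168765.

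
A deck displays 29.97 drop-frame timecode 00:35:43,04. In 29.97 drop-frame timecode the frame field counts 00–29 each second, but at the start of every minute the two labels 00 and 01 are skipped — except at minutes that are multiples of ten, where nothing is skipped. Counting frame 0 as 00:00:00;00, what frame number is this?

As if non-drop at 30 labels/s: (0 × 3600 + 35 × 60 + 43) × 30 + 4 = 64294.
Minute boundaries passed: 35; those not divisible by 10: 35 − 3 = 32; dropped labels = 2 × 32 = 64.
Actual frame index = 64294 − 64 = 64230.

64230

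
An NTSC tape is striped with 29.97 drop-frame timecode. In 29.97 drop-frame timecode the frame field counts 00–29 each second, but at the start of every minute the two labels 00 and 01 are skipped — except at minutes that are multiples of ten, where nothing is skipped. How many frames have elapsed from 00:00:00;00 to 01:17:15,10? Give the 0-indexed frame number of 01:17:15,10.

138920

As if non-drop at 30 labels/s: (1 × 3600 + 17 × 60 + 15) × 30 + 10 = 139060.
Minute boundaries passed: 77; those not divisible by 10: 77 − 7 = 70; dropped labels = 2 × 70 = 140.
Actual frame index = 139060 − 140 = 138920.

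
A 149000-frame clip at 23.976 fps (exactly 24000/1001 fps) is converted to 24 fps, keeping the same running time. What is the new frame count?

Target frames = source frames × (target rate / source rate) = 149000 × (24)/(24000/1001) = 149000 × 1001/1000 = 149149.

149149 frames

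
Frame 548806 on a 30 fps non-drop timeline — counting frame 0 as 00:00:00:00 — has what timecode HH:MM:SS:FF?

548806 ÷ 30 = 18293 full seconds, remainder 16 frames.
18293 s = 5 h 4 min 53 s.
Timecode: 05:04:53:16.

05:04:53:16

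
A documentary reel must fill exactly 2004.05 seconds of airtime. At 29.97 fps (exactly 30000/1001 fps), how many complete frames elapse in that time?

Frames = 2004.05 × 30000/1001 = 60121500/1001 ≈ 60061.4386.
Complete frames: 60061.

60061 frames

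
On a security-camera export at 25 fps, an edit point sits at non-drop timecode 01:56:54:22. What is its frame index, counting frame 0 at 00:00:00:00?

frame 175372

Total seconds to the label: (1 × 3600 + 56 × 60 + 54) = 7014.
Frame index = 7014 × 25 + 22 = 175372.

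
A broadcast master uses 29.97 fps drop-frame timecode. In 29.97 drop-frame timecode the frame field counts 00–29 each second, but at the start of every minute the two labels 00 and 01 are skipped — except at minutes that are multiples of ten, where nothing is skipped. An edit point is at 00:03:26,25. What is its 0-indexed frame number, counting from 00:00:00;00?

6199

Complete 10-minute blocks: 0, each 17982 frames → 0.
Remaining 3 whole minutes in the current block: 1800 + 2 × 1798 = 5396 frames.
Within the current minute: 26 × 30 + 25 − 2 = 803 (labels ;00/;01 skipped at this minute). Total = 0 + 5396 + 803 = 6199.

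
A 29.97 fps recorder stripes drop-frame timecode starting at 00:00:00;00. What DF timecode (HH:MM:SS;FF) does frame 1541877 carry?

Each 10-minute DF block holds 10 × 60 × 30 − 9 × 2 = 17982 frames. 1541877 ÷ 17982 → 85 full blocks, remainder 13407.
Within the partial block the first minute is 1800 frames and each further minute 1798, so 7 further minute boundaries passed. Total skipped labels = 18 × 85 + 2 × 7 = 1544.
Non-drop label index = 1541877 + 1544 = 1543421; at 30 labels/s that is 14:17:27:11, i.e. DF 14:17:27;11.

14:17:27;11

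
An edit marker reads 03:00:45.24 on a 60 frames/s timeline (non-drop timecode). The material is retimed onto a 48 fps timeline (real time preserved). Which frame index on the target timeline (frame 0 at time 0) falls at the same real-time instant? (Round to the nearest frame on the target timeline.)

frame 520579

Source frame index: (3×3600 + 0×60 + 45) × 60 + 24 = 650724.
Real time: 650724 / (60) = 54227/5 s.
Target frame: (54227/5) × (48) = 2602896/5 ≈ 520579.200 → 520579.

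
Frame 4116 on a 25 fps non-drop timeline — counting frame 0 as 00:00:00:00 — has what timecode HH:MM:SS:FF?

4116 ÷ 25 = 164 full seconds, remainder 16 frames.
164 s = 0 h 2 min 44 s.
Timecode: 00:02:44:16.

00:02:44:16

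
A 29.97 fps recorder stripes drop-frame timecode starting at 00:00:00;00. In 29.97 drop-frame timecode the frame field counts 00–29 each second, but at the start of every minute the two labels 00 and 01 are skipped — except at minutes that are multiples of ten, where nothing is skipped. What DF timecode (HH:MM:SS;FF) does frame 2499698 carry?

Ten DF minutes hold 17982 frames, so frame 2499698 lies in block 139 (frames 2499498–2517479) with 200 frames into that block.
The block's first minute is 1800 frames and the rest 1798 each; 200 frames reaches minute 0, so 139 × 18 + 0 × 2 = 2502 labels have been skipped so far.
Adding those back, label number 2499698 + 2502 = 2502200 at 30 labels/s is 83406 s + 20 f = 23 h 10 min 6 s frame 20, i.e. 23:10:06;20.

23:10:06;20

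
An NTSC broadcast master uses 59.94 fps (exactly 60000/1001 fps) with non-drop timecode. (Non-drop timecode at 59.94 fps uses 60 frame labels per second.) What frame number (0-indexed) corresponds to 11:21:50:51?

Total seconds to the label: (11 × 3600 + 21 × 60 + 50) = 40910.
Frame index = 40910 × 60 + 51 = 2454651.

2454651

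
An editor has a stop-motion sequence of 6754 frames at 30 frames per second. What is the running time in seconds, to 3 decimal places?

Running time = 6754 × 1/30 = 3377/15 s ≈ 225.133 s.

225.133 seconds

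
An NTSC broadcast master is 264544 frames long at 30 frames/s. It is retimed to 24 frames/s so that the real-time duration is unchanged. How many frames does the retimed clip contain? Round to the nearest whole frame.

211635 frames

Frames at target rate = 264544 × (24) / (30) = 1058176/5 ≈ 211635.200.
Nearest whole frame: 211635.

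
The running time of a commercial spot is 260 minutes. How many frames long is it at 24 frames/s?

374400 frames

260 min = 15600 s.
Frames = 15600 × 24 = 374400.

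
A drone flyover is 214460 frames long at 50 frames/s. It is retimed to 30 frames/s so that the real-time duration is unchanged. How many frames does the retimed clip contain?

128676 frames

Target frames = source frames × (target rate / source rate) = 214460 × (30)/(50) = 214460 × 3/5 = 128676.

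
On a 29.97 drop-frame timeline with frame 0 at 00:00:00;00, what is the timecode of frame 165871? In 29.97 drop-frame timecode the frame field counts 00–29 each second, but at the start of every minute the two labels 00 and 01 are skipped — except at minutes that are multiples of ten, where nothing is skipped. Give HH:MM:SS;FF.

Each 10-minute DF block holds 10 × 60 × 30 − 9 × 2 = 17982 frames. 165871 ÷ 17982 → 9 full blocks, remainder 4033.
Within the partial block the first minute is 1800 frames and each further minute 1798, so 2 further minute boundaries passed. Total skipped labels = 18 × 9 + 2 × 2 = 166.
Non-drop label index = 165871 + 166 = 166037; at 30 labels/s that is 01:32:14:17, i.e. DF 01:32:14;17.

01:32:14;17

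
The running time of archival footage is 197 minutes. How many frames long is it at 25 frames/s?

295500 frames

197 min = 11820 s.
Frames = 11820 × 25 = 295500.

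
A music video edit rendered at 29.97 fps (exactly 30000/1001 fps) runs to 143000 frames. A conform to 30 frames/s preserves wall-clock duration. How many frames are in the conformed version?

Target frames = source frames × (target rate / source rate) = 143000 × (30)/(30000/1001) = 143000 × 1001/1000 = 143143.

143143 frames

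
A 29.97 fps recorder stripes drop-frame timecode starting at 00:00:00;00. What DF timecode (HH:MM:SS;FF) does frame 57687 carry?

Each 10-minute DF block holds 10 × 60 × 30 − 9 × 2 = 17982 frames. 57687 ÷ 17982 → 3 full blocks, remainder 3741.
Within the partial block the first minute is 1800 frames and each further minute 1798, so 2 further minute boundaries passed. Total skipped labels = 18 × 3 + 2 × 2 = 58.
Non-drop label index = 57687 + 58 = 57745; at 30 labels/s that is 00:32:04:25, i.e. DF 00:32:04;25.

00:32:04;25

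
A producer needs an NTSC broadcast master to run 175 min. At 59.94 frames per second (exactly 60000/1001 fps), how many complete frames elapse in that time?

175 min = 10500 s.
Frames = 10500 × 60000/1001 = 90000000/143 ≈ 629370.6294.
Complete frames: 629370.

629370 frames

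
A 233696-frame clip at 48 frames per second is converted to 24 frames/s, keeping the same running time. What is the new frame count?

116848 frames

Target frames = source frames × (target rate / source rate) = 233696 × (24)/(48) = 233696 × 1/2 = 116848.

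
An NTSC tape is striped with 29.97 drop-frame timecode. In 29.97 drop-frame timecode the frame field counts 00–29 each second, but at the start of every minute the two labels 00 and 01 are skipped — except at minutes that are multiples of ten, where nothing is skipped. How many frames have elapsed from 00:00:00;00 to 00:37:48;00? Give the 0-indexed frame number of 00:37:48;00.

67972

Complete 10-minute blocks: 3, each 17982 frames → 53946.
Remaining 7 whole minutes in the current block: 1800 + 6 × 1798 = 12588 frames.
Within the current minute: 48 × 30 + 0 − 2 = 1438 (labels ;00/;01 skipped at this minute). Total = 53946 + 12588 + 1438 = 67972.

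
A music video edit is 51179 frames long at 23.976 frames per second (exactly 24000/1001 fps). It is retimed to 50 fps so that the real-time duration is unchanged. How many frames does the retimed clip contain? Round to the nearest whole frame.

106730 frames

Frames at target rate = 51179 × (50) / (24000/1001) = 51230179/480 ≈ 106729.540.
Nearest whole frame: 106730.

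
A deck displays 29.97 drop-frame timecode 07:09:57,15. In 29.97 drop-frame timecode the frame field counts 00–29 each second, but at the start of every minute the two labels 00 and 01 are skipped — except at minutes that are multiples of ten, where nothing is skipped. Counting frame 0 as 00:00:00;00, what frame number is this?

773151

Complete 10-minute blocks: 42, each 17982 frames → 755244.
Remaining 9 whole minutes in the current block: 1800 + 8 × 1798 = 16184 frames.
Within the current minute: 57 × 30 + 15 − 2 = 1723 (labels ;00/;01 skipped at this minute). Total = 755244 + 16184 + 1723 = 773151.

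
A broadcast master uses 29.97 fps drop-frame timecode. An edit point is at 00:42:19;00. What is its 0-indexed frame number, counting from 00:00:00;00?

Complete 10-minute blocks: 4, each 17982 frames → 71928.
Remaining 2 whole minutes in the current block: 1800 + 1 × 1798 = 3598 frames.
Within the current minute: 19 × 30 + 0 − 2 = 568 (labels ;00/;01 skipped at this minute). Total = 71928 + 3598 + 568 = 76094.

76094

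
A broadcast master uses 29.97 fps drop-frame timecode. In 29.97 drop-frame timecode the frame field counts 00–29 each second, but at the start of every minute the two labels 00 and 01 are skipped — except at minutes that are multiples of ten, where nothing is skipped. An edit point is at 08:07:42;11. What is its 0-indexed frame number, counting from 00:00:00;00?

876993

As if non-drop at 30 labels/s: (8 × 3600 + 7 × 60 + 42) × 30 + 11 = 877871.
Minute boundaries passed: 487; those not divisible by 10: 487 − 48 = 439; dropped labels = 2 × 439 = 878.
Actual frame index = 877871 − 878 = 876993.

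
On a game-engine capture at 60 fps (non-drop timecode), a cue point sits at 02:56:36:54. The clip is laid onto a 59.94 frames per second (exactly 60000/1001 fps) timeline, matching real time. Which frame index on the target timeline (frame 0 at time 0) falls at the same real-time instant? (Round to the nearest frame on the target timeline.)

frame 635179

Source frame index: (2×3600 + 56×60 + 36) × 60 + 54 = 635814.
Real time: 635814 / (60) = 105969/10 s.
Target frame: (105969/10) × (60000/1001) = 635814000/1001 ≈ 635178.821 → 635179.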